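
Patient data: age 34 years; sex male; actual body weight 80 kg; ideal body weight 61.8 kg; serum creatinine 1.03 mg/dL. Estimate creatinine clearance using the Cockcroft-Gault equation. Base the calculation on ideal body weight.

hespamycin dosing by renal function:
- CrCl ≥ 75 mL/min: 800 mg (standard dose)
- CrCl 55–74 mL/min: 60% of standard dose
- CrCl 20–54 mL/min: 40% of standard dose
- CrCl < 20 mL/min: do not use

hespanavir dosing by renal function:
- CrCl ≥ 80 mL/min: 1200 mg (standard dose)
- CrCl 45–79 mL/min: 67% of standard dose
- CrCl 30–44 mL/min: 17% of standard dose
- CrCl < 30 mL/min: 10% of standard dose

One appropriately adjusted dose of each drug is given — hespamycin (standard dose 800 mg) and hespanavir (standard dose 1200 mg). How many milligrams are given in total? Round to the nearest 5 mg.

2000 mg

CrCl = (140 − 34) × 61.8 / (72 × 1.03) = 6550.8 / 74.16 ≈ 88.3 mL/min
CrCl ≈ 88 mL/min.
hespamycin: ≥ 75 mL/min → 100% of 800 mg = 800 mg.
hespanavir: ≥ 80 mL/min → 100% of 1200 mg = 1200 mg.
Total = 800 + 1200 = 2000 mg.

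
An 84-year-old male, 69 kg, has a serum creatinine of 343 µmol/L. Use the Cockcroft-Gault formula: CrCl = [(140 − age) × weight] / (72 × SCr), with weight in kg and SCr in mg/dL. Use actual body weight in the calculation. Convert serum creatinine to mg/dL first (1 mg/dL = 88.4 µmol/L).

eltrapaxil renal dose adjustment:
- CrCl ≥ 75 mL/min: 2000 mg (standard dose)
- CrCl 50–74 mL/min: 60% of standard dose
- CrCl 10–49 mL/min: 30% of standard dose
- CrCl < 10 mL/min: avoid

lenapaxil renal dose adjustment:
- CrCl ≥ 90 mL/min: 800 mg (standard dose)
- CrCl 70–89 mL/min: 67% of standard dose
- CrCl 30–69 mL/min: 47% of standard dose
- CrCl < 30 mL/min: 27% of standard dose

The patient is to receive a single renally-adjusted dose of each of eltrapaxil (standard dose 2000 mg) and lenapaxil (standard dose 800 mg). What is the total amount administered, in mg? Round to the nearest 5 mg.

815 mg

SCr = 343 / 88.4 = 3.88 mg/dL
CrCl = (140 − 84) × 69 / (72 × 3.88) = 3864.0 / 279.36 ≈ 13.8 mL/min
CrCl ≈ 14 mL/min.
eltrapaxil: 10–49 mL/min → 30% of 2000 mg = 600 mg.
lenapaxil: < 30 mL/min → 27% of 800 mg = 216 mg.
Total = 600 + 216 = 816 mg.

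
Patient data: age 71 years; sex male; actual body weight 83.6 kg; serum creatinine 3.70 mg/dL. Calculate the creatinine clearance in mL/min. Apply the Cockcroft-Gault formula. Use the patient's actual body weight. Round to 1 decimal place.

21.7 mL/min

CrCl = (140 − 71) × 83.6 / (72 × 3.7) = 5768.4 / 266.40 ≈ 21.7 mL/min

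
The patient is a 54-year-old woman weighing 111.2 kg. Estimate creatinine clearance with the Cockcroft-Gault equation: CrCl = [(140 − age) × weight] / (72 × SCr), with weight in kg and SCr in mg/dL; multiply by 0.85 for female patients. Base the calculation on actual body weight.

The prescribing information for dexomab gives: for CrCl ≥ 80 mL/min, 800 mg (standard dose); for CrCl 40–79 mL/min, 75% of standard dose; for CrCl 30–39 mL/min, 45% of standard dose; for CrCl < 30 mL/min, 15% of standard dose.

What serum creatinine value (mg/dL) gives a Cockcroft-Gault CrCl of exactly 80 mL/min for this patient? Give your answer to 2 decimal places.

1.41 mg/dL

Standard dose requires CrCl ≥ 80 mL/min.
Set (140 − 54) × 111.2 × 0.85 / (72 × SCr) = 80
SCr = (140 − 54) × 111.2 × 0.85 / (72 × 80) = 1.411 mg/dL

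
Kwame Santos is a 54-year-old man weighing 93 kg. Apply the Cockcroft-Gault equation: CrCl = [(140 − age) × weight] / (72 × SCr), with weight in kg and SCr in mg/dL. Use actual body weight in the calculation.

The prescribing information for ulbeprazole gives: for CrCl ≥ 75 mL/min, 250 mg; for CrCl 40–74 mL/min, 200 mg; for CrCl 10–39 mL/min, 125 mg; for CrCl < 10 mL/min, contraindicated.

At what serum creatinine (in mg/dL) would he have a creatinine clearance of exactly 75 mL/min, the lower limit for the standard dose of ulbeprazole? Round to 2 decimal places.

1.48 mg/dL

Standard dose requires CrCl ≥ 75 mL/min.
Set (140 − 54) × 93 / (72 × SCr) = 75
SCr = (140 − 54) × 93 / (72 × 75) = 1.481 mg/dL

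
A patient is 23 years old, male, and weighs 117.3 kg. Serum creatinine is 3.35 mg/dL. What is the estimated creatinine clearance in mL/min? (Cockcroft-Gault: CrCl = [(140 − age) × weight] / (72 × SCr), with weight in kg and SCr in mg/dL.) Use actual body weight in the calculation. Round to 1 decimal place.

CrCl = (140 − 23) × 117.3 / (72 × 3.35) = 13724.1 / 241.20 ≈ 56.9 mL/min

56.9 mL/min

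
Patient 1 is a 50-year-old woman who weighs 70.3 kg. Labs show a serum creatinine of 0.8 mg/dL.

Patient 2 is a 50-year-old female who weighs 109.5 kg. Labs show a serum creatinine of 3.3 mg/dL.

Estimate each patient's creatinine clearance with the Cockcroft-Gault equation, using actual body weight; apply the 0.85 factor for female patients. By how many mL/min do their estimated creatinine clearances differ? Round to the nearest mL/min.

58 mL/min

Patient 1: CrCl = (140 − 50) × 70.3 / (72 × 0.8) × 0.85 = 6327.0 / 57.60 × 0.85 ≈ 93.4 mL/min
Patient 2: CrCl = (140 − 50) × 109.5 / (72 × 3.3) × 0.85 = 9855.0 / 237.60 × 0.85 ≈ 35.3 mL/min
|93.4 − 35.3| = 58.1 mL/min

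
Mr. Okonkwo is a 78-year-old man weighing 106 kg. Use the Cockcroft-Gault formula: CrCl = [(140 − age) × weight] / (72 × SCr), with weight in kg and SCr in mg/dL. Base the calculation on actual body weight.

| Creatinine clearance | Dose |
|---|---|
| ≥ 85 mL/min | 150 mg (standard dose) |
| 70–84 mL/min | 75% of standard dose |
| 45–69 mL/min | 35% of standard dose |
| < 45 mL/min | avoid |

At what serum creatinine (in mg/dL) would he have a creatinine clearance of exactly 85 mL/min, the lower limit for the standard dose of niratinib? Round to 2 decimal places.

1.07 mg/dL

Standard dose requires CrCl ≥ 85 mL/min.
Set (140 − 78) × 106 / (72 × SCr) = 85
SCr = (140 − 78) × 106 / (72 × 85) = 1.074 mg/dL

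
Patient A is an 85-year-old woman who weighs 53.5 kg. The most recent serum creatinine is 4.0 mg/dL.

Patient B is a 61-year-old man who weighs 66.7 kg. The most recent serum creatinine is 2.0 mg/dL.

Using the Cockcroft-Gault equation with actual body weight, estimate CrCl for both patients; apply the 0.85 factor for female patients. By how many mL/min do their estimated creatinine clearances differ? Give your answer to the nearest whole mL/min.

28 mL/min

Patient A: CrCl = (140 − 85) × 53.5 / (72 × 4) × 0.85 = 2942.5 / 288.00 × 0.85 ≈ 8.7 mL/min
Patient B: CrCl = (140 − 61) × 66.7 / (72 × 2) = 5269.3 / 144.00 ≈ 36.6 mL/min
|8.7 − 36.6| = 27.9 mL/min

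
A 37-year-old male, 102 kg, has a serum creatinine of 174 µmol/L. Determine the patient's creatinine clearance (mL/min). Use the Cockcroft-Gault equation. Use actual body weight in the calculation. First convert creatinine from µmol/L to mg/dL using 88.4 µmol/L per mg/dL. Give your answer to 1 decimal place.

74.1 mL/min

SCr = 174 / 88.4 = 1.968 mg/dL
CrCl = (140 − 37) × 102 / (72 × 1.968) = 10506.0 / 141.70 ≈ 74.1 mL/min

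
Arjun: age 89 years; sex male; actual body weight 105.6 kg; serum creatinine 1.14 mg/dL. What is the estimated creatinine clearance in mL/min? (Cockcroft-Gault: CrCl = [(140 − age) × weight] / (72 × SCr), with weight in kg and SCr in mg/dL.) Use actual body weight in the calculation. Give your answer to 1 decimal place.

65.6 mL/min

CrCl = (140 − 89) × 105.6 / (72 × 1.14) = 5385.6 / 82.08 ≈ 65.6 mL/min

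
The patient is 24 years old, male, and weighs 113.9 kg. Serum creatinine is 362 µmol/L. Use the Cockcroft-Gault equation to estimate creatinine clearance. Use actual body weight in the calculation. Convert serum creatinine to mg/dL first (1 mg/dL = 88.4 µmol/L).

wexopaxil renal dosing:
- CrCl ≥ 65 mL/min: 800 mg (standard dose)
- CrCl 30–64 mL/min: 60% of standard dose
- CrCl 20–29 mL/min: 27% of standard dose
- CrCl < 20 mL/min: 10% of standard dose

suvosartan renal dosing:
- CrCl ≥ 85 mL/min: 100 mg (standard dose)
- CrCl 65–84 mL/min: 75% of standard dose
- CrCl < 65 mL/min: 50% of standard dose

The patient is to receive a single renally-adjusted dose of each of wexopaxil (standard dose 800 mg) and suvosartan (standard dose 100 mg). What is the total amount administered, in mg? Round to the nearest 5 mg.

SCr = 362 / 88.4 = 4.095 mg/dL
CrCl = (140 − 24) × 113.9 / (72 × 4.095) = 13212.4 / 294.84 ≈ 44.8 mL/min
CrCl ≈ 45 mL/min.
wexopaxil: 30–64 mL/min → 60% of 800 mg = 480 mg.
suvosartan: < 65 mL/min → 50% of 100 mg = 50 mg.
Total = 480 + 50 = 530 mg.

530 mg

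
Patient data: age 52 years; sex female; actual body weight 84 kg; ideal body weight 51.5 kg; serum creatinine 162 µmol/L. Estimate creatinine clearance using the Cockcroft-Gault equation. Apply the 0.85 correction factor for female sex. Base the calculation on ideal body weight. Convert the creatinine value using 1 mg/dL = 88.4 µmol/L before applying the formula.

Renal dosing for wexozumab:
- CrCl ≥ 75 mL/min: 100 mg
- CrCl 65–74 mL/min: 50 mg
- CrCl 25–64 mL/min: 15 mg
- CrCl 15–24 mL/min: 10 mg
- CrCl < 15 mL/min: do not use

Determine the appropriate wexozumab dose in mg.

15 mg

SCr = 162 / 88.4 = 1.833 mg/dL
CrCl = (140 − 52) × 51.5 / (72 × 1.833) × 0.85 = 4532.0 / 131.98 × 0.85 ≈ 29.2 mL/min
CrCl ≈ 29 mL/min → bracket 25–64 mL/min.
Dose for this bracket: 15 mg.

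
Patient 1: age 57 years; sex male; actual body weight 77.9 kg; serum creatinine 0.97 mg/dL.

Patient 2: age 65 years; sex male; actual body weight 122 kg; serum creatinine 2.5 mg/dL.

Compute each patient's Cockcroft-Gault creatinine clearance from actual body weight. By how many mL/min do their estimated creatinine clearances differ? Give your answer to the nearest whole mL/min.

Patient 1: CrCl = (140 − 57) × 77.9 / (72 × 0.97) = 6465.7 / 69.84 ≈ 92.6 mL/min
Patient 2: CrCl = (140 − 65) × 122 / (72 × 2.5) = 9150.0 / 180.00 ≈ 50.8 mL/min
|92.6 − 50.8| = 41.8 mL/min

42 mL/min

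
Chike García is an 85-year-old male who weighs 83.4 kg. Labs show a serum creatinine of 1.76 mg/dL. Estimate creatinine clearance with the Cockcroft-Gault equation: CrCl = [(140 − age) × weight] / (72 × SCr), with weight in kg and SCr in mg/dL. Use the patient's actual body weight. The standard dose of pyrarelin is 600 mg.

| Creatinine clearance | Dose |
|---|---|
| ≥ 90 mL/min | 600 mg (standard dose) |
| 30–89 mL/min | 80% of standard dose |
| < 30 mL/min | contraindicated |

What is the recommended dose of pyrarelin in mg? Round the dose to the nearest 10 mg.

480 mg

CrCl = (140 − 85) × 83.4 / (72 × 1.76) = 4587.0 / 126.72 ≈ 36.2 mL/min
CrCl ≈ 36 mL/min → bracket 30–89 mL/min.
80% of 600 mg = 480 mg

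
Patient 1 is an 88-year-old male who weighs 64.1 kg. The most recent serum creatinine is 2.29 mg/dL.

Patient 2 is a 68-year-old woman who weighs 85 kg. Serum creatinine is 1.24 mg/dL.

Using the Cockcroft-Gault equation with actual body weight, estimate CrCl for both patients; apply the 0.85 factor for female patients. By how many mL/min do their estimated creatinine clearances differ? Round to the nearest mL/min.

Patient 1: CrCl = (140 − 88) × 64.1 / (72 × 2.29) = 3333.2 / 164.88 ≈ 20.2 mL/min
Patient 2: CrCl = (140 − 68) × 85 / (72 × 1.24) × 0.85 = 6120.0 / 89.28 × 0.85 ≈ 58.3 mL/min
|20.2 − 58.3| = 38.1 mL/min

38 mL/min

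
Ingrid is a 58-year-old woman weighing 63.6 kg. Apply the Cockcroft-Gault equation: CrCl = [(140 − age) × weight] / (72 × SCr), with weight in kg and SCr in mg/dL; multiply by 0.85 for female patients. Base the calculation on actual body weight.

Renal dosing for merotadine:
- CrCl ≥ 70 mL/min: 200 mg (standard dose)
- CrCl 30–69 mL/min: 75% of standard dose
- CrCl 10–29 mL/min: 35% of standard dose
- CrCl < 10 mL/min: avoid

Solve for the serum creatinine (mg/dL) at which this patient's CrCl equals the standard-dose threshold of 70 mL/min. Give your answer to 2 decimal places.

0.88 mg/dL

Standard dose requires CrCl ≥ 70 mL/min.
Set (140 − 58) × 63.6 × 0.85 / (72 × SCr) = 70
SCr = (140 − 58) × 63.6 × 0.85 / (72 × 70) = 0.880 mg/dL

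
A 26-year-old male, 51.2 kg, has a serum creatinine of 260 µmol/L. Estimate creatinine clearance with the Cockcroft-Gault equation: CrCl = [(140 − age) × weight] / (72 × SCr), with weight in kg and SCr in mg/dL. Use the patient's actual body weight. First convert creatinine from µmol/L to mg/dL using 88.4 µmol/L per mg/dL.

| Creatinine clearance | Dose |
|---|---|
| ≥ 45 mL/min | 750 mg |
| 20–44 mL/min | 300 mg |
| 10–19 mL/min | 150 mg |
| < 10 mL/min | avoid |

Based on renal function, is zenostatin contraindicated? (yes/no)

no

SCr = 260 / 88.4 = 2.941 mg/dL
CrCl = (140 − 26) × 51.2 / (72 × 2.941) = 5836.8 / 211.75 ≈ 27.6 mL/min
CrCl ≈ 28 mL/min, which is ≥ 10 mL/min.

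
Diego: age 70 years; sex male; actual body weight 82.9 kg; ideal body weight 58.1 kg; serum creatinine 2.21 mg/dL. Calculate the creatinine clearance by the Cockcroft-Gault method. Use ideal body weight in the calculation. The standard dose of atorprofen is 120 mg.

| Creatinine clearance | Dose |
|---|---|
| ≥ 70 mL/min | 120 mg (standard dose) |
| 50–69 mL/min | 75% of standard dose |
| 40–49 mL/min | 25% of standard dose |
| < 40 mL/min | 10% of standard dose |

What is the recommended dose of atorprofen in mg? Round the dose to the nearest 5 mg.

CrCl = (140 − 70) × 58.1 / (72 × 2.21) = 4067.0 / 159.12 ≈ 25.6 mL/min
CrCl ≈ 26 mL/min → bracket < 40 mL/min.
10% of 120 mg = 12 mg → 10 mg

10 mg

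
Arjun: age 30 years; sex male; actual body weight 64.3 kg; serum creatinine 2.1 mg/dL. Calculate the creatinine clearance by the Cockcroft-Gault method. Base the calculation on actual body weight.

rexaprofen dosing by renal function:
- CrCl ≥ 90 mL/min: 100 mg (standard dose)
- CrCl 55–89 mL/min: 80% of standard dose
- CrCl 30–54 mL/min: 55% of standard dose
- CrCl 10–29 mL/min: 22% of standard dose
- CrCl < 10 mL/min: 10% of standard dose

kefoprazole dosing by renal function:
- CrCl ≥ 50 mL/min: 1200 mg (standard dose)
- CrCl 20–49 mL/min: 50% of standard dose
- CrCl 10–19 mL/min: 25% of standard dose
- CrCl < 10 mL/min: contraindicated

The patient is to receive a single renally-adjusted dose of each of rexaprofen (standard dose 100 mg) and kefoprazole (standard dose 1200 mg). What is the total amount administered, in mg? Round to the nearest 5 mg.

CrCl = (140 − 30) × 64.3 / (72 × 2.1) = 7073.0 / 151.20 ≈ 46.8 mL/min
CrCl ≈ 47 mL/min.
rexaprofen: 30–54 mL/min → 55% of 100 mg = 55 mg.
kefoprazole: 20–49 mL/min → 50% of 1200 mg = 600 mg.
Total = 55 + 600 = 655 mg.

655 mg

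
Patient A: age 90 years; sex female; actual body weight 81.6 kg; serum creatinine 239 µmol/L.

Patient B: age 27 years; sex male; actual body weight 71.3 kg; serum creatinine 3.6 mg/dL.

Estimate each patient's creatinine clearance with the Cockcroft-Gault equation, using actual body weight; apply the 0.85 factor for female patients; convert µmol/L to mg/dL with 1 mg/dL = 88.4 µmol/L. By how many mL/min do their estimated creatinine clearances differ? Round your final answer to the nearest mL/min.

13 mL/min

Patient A: SCr = 239 / 88.4 = 2.704 mg/dL
Patient A: CrCl = (140 − 90) × 81.6 / (72 × 2.704) × 0.85 = 4080.0 / 194.69 × 0.85 ≈ 17.8 mL/min
Patient B: CrCl = (140 − 27) × 71.3 / (72 × 3.6) = 8056.9 / 259.20 ≈ 31.1 mL/min
|17.8 − 31.1| = 13.3 mL/min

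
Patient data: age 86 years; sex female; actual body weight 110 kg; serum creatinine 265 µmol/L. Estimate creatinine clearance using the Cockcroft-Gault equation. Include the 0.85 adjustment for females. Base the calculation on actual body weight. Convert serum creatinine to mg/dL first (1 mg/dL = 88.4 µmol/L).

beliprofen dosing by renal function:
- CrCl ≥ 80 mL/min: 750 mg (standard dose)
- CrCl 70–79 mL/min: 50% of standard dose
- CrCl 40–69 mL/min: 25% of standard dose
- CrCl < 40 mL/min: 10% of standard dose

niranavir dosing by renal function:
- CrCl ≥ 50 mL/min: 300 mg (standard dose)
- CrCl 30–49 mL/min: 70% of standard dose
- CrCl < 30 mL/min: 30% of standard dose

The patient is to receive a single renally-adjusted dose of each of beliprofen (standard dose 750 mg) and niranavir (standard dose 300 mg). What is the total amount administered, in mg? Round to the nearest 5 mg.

165 mg

SCr = 265 / 88.4 = 2.998 mg/dL
CrCl = (140 − 86) × 110 / (72 × 2.998) × 0.85 = 5940.0 / 215.86 × 0.85 ≈ 23.4 mL/min
CrCl ≈ 23 mL/min.
beliprofen: < 40 mL/min → 10% of 750 mg = 75 mg.
niranavir: < 30 mL/min → 30% of 300 mg = 90 mg.
Total = 75 + 90 = 165 mg.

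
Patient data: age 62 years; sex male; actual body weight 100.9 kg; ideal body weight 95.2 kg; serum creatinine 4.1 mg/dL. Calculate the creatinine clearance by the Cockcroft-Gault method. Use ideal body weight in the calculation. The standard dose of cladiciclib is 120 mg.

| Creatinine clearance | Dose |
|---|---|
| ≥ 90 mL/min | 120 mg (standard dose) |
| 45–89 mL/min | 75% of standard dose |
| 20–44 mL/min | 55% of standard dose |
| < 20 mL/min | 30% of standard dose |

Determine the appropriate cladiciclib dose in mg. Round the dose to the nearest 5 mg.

65 mg

CrCl = (140 − 62) × 95.2 / (72 × 4.1) = 7425.6 / 295.20 ≈ 25.2 mL/min
CrCl ≈ 25 mL/min → bracket 20–44 mL/min.
55% of 120 mg = 66 mg → 65 mg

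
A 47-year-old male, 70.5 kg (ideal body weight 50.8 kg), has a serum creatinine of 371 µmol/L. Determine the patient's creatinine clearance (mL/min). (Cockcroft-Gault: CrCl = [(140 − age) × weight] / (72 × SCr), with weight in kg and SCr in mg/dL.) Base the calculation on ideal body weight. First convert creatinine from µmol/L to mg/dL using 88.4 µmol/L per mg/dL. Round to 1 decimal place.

15.6 mL/min

SCr = 371 / 88.4 = 4.197 mg/dL
CrCl = (140 − 47) × 50.8 / (72 × 4.197) = 4724.4 / 302.18 ≈ 15.6 mL/min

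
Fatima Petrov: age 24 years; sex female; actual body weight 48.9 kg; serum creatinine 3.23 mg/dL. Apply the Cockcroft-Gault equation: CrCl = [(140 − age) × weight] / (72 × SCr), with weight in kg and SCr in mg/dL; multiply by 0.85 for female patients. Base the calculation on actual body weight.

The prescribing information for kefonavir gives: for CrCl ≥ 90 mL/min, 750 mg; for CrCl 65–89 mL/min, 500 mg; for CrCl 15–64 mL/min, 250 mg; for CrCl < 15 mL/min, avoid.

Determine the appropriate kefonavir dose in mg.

250 mg

CrCl = (140 − 24) × 48.9 / (72 × 3.23) × 0.85 = 5672.4 / 232.56 × 0.85 ≈ 20.7 mL/min
CrCl ≈ 21 mL/min → bracket 15–64 mL/min.
Dose for this bracket: 250 mg.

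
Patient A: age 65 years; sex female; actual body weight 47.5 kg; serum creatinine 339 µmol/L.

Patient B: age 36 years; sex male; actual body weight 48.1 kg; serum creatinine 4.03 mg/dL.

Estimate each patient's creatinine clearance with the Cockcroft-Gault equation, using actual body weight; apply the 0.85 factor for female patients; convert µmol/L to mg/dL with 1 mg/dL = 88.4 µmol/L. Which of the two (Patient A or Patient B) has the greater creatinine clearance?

Patient A: SCr = 339 / 88.4 = 3.835 mg/dL
Patient A: CrCl = (140 − 65) × 47.5 / (72 × 3.835) × 0.85 = 3562.5 / 276.12 × 0.85 ≈ 11.0 mL/min
Patient B: CrCl = (140 − 36) × 48.1 / (72 × 4.03) = 5002.4 / 290.16 ≈ 17.2 mL/min
11.0 vs 17.2 mL/min → Patient B is higher.

Patient B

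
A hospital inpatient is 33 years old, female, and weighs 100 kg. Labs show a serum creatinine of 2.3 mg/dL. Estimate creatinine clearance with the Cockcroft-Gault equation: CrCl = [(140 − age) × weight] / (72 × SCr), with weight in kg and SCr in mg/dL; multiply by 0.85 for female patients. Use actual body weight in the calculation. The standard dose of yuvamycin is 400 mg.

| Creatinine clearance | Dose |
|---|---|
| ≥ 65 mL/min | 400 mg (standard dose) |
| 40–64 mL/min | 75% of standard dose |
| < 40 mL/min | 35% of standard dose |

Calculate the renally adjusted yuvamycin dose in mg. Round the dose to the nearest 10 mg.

300 mg

CrCl = (140 − 33) × 100 / (72 × 2.3) × 0.85 = 10700.0 / 165.60 × 0.85 ≈ 54.9 mL/min
CrCl ≈ 55 mL/min → bracket 40–64 mL/min.
75% of 400 mg = 300 mg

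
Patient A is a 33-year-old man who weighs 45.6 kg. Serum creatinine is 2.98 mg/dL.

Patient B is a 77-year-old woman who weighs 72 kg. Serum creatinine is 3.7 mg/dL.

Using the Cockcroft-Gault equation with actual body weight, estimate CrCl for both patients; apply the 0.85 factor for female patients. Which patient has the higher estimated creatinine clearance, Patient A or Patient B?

Patient A: CrCl = (140 − 33) × 45.6 / (72 × 2.98) = 4879.2 / 214.56 ≈ 22.7 mL/min
Patient B: CrCl = (140 − 77) × 72 / (72 × 3.7) × 0.85 = 4536.0 / 266.40 × 0.85 ≈ 14.5 mL/min
22.7 vs 14.5 mL/min → Patient A is higher.

Patient A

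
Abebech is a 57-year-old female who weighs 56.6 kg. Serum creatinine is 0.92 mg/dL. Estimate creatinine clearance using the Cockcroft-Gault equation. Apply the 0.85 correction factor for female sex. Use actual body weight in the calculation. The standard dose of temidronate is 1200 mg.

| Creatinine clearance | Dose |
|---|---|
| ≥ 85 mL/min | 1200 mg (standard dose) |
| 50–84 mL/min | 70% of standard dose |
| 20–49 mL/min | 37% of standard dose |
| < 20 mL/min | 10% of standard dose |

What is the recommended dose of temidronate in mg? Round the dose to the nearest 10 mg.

CrCl = (140 − 57) × 56.6 / (72 × 0.92) × 0.85 = 4697.8 / 66.24 × 0.85 ≈ 60.3 mL/min
CrCl ≈ 60 mL/min → bracket 50–84 mL/min.
70% of 1200 mg = 840 mg

840 mg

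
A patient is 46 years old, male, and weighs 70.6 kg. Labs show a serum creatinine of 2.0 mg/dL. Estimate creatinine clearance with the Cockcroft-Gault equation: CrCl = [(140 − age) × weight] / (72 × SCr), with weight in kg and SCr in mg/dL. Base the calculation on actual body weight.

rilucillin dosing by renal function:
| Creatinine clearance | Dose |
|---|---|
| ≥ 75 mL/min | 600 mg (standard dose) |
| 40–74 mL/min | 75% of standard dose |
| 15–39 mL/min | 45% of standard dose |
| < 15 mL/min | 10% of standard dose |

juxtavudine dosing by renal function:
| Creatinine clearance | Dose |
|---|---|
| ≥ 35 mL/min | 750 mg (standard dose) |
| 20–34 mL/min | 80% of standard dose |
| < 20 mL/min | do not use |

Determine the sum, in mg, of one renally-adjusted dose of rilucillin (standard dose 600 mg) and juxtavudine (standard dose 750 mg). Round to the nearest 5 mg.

1200 mg

CrCl = (140 − 46) × 70.6 / (72 × 2) = 6636.4 / 144.00 ≈ 46.1 mL/min
CrCl ≈ 46 mL/min.
rilucillin: 40–74 mL/min → 75% of 600 mg = 450 mg.
juxtavudine: ≥ 35 mL/min → 100% of 750 mg = 750 mg.
Total = 450 + 750 = 1200 mg.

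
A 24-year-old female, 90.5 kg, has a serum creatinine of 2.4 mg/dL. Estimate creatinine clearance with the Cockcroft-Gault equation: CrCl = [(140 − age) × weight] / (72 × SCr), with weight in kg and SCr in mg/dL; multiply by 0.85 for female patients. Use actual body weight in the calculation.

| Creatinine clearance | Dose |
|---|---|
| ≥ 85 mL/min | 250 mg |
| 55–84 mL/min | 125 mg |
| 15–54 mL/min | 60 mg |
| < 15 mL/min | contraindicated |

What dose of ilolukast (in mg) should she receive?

CrCl = (140 − 24) × 90.5 / (72 × 2.4) × 0.85 = 10498.0 / 172.80 × 0.85 ≈ 51.6 mL/min
CrCl ≈ 52 mL/min → bracket 15–54 mL/min.
Dose for this bracket: 60 mg.

60 mg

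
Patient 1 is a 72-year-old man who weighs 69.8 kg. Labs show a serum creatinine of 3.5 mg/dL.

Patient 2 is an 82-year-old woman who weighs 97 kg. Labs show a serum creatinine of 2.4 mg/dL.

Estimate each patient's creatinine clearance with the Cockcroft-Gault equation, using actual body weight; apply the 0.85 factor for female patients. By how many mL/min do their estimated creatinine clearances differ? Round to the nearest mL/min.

9 mL/min

Patient 1: CrCl = (140 − 72) × 69.8 / (72 × 3.5) = 4746.4 / 252.00 ≈ 18.8 mL/min
Patient 2: CrCl = (140 − 82) × 97 / (72 × 2.4) × 0.85 = 5626.0 / 172.80 × 0.85 ≈ 27.7 mL/min
|18.8 − 27.7| = 8.9 mL/min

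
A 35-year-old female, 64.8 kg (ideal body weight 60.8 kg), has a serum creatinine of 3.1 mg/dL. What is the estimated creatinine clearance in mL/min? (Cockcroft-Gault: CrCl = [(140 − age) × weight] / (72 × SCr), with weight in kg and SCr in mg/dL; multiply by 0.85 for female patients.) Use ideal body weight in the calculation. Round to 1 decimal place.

24.3 mL/min

CrCl = (140 − 35) × 60.8 / (72 × 3.1) × 0.85 = 6384.0 / 223.20 × 0.85 ≈ 24.3 mL/min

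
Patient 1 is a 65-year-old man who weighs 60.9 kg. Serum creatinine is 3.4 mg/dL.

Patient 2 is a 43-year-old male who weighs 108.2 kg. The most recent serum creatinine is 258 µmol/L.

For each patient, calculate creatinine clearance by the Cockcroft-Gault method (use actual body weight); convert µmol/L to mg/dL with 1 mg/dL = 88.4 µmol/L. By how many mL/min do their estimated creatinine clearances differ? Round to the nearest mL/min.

31 mL/min

Patient 1: CrCl = (140 − 65) × 60.9 / (72 × 3.4) = 4567.5 / 244.80 ≈ 18.7 mL/min
Patient 2: SCr = 258 / 88.4 = 2.919 mg/dL
Patient 2: CrCl = (140 − 43) × 108.2 / (72 × 2.919) = 10495.4 / 210.17 ≈ 49.9 mL/min
|18.7 − 49.9| = 31.2 mL/min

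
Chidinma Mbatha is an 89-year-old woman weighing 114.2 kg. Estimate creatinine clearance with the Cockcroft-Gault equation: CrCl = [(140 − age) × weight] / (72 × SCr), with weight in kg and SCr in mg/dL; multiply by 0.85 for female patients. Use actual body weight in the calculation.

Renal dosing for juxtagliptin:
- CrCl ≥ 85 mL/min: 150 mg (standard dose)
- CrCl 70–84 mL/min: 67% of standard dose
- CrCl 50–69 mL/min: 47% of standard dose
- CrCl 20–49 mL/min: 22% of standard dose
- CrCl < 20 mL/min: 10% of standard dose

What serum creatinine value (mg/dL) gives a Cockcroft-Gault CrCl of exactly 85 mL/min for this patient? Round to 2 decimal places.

0.81 mg/dL

Standard dose requires CrCl ≥ 85 mL/min.
Set (140 − 89) × 114.2 × 0.85 / (72 × SCr) = 85
SCr = (140 − 89) × 114.2 × 0.85 / (72 × 85) = 0.809 mg/dL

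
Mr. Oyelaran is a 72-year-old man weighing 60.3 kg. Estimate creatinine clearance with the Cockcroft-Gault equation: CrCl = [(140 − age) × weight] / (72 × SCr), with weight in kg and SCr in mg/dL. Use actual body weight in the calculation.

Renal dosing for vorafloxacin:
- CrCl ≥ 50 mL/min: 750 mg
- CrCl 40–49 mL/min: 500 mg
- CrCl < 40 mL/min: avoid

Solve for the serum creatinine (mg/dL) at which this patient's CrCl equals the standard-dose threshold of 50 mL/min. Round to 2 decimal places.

Standard dose requires CrCl ≥ 50 mL/min.
Set (140 − 72) × 60.3 / (72 × SCr) = 50
SCr = (140 − 72) × 60.3 / (72 × 50) = 1.139 mg/dL

1.14 mg/dL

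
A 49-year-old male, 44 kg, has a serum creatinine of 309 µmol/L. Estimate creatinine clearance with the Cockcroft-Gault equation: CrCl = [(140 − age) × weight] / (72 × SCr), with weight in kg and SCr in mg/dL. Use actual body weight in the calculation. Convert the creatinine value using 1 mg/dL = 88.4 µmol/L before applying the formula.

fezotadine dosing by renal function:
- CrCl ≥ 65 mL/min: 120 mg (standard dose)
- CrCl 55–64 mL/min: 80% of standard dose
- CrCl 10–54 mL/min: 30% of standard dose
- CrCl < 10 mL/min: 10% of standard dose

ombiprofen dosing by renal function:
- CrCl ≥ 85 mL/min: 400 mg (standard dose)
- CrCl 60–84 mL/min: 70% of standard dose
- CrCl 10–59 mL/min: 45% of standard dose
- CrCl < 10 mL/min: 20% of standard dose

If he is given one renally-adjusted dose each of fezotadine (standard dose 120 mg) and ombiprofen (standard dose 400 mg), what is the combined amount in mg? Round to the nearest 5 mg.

SCr = 309 / 88.4 = 3.495 mg/dL
CrCl = (140 − 49) × 44 / (72 × 3.495) = 4004.0 / 251.64 ≈ 15.9 mL/min
CrCl ≈ 16 mL/min.
fezotadine: 10–54 mL/min → 30% of 120 mg = 36 mg.
ombiprofen: 10–59 mL/min → 45% of 400 mg = 180 mg.
Total = 36 + 180 = 216 mg.

215 mg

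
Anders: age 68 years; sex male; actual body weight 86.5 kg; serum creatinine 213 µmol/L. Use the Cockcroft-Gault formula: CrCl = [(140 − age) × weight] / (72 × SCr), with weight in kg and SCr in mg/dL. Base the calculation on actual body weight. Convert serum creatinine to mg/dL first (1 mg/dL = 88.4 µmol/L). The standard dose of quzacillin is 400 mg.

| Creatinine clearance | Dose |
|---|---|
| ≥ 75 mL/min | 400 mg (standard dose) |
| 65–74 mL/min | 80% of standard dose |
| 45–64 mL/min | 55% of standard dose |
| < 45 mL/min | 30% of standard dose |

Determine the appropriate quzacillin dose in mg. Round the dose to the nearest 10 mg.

120 mg

SCr = 213 / 88.4 = 2.41 mg/dL
CrCl = (140 − 68) × 86.5 / (72 × 2.41) = 6228.0 / 173.52 ≈ 35.9 mL/min
CrCl ≈ 36 mL/min → bracket < 45 mL/min.
30% of 400 mg = 120 mg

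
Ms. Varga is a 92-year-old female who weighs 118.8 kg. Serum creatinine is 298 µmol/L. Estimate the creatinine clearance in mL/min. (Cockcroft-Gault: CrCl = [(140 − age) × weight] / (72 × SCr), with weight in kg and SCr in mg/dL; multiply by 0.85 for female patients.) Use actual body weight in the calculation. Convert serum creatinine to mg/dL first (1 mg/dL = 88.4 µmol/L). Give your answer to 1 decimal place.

20.0 mL/min

SCr = 298 / 88.4 = 3.371 mg/dL
CrCl = (140 − 92) × 118.8 / (72 × 3.371) × 0.85 = 5702.4 / 242.71 × 0.85 ≈ 20.0 mL/min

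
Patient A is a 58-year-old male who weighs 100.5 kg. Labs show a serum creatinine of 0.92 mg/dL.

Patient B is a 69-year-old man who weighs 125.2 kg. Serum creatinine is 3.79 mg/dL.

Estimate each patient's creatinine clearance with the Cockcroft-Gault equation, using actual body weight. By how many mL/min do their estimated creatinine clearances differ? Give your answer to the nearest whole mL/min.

Patient A: CrCl = (140 − 58) × 100.5 / (72 × 0.92) = 8241.0 / 66.24 ≈ 124.4 mL/min
Patient B: CrCl = (140 − 69) × 125.2 / (72 × 3.79) = 8889.2 / 272.88 ≈ 32.6 mL/min
|124.4 − 32.6| = 91.8 mL/min

92 mL/min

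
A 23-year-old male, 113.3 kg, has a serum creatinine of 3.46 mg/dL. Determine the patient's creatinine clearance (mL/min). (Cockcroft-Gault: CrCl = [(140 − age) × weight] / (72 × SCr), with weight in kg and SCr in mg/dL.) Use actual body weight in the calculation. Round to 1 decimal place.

CrCl = (140 − 23) × 113.3 / (72 × 3.46) = 13256.1 / 249.12 ≈ 53.2 mL/min

53.2 mL/min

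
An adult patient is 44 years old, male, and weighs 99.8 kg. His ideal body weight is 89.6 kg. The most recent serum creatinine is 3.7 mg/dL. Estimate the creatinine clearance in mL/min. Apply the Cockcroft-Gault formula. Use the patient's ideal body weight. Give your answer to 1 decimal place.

CrCl = (140 − 44) × 89.6 / (72 × 3.7) = 8601.6 / 266.40 ≈ 32.3 mL/min

32.3 mL/min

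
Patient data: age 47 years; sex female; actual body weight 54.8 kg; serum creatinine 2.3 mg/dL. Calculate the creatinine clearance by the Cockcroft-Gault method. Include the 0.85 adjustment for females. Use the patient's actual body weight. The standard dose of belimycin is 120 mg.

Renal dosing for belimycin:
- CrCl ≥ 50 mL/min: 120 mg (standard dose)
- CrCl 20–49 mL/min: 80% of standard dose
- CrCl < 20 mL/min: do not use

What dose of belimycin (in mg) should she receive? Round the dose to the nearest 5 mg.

CrCl = (140 − 47) × 54.8 / (72 × 2.3) × 0.85 = 5096.4 / 165.60 × 0.85 ≈ 26.2 mL/min
CrCl ≈ 26 mL/min → bracket 20–49 mL/min.
80% of 120 mg = 96 mg → 95 mg

95 mg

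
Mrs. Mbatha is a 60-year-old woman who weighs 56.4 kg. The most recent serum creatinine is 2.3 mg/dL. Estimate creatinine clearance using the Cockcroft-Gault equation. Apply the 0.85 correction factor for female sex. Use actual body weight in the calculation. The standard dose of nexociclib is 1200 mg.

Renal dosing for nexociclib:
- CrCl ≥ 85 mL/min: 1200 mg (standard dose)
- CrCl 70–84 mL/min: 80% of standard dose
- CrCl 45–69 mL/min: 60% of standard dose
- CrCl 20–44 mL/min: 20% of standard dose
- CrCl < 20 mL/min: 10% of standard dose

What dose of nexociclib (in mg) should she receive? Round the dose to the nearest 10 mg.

240 mg

CrCl = (140 − 60) × 56.4 / (72 × 2.3) × 0.85 = 4512.0 / 165.60 × 0.85 ≈ 23.2 mL/min
CrCl ≈ 23 mL/min → bracket 20–44 mL/min.
20% of 1200 mg = 240 mg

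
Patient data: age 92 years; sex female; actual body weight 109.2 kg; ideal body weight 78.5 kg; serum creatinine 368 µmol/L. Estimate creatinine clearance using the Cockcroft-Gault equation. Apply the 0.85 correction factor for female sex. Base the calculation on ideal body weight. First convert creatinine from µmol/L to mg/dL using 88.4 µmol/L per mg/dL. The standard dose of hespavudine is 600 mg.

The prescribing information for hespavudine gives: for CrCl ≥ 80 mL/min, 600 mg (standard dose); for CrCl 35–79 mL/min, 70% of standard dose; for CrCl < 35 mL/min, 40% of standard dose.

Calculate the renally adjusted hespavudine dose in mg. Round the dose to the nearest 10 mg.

SCr = 368 / 88.4 = 4.163 mg/dL
CrCl = (140 − 92) × 78.5 / (72 × 4.163) × 0.85 = 3768.0 / 299.74 × 0.85 ≈ 10.7 mL/min
CrCl ≈ 11 mL/min → bracket < 35 mL/min.
40% of 600 mg = 240 mg

240 mg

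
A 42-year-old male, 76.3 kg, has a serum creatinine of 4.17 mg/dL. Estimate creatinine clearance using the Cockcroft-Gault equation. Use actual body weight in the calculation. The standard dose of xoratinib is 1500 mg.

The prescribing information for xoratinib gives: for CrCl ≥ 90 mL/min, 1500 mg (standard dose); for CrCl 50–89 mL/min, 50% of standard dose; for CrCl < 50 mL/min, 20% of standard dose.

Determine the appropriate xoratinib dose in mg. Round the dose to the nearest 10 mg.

CrCl = (140 − 42) × 76.3 / (72 × 4.17) = 7477.4 / 300.24 ≈ 24.9 mL/min
CrCl ≈ 25 mL/min → bracket < 50 mL/min.
20% of 1500 mg = 300 mg

300 mg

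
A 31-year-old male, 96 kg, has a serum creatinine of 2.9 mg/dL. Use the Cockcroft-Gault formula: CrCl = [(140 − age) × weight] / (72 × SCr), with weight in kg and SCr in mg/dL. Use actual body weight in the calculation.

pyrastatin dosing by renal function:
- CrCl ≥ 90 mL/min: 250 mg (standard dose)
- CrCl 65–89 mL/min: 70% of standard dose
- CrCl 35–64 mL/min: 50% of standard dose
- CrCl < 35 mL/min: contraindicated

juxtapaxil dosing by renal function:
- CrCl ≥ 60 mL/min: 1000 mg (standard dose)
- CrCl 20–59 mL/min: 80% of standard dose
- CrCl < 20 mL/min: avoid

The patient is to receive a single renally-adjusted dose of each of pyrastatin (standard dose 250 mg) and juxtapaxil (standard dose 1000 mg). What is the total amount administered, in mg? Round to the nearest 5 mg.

CrCl = (140 − 31) × 96 / (72 × 2.9) = 10464.0 / 208.80 ≈ 50.1 mL/min
CrCl ≈ 50 mL/min.
pyrastatin: 35–64 mL/min → 50% of 250 mg = 125 mg.
juxtapaxil: 20–59 mL/min → 80% of 1000 mg = 800 mg.
Total = 125 + 800 = 925 mg.

925 mg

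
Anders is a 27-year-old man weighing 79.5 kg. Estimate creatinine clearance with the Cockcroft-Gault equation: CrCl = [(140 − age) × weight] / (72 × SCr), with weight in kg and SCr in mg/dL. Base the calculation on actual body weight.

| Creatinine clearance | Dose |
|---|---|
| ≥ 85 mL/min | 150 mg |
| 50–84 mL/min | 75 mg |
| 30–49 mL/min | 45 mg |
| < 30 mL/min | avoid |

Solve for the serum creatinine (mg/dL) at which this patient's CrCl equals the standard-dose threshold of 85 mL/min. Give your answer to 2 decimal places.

1.47 mg/dL

Standard dose requires CrCl ≥ 85 mL/min.
Set (140 − 27) × 79.5 / (72 × SCr) = 85
SCr = (140 − 27) × 79.5 / (72 × 85) = 1.468 mg/dL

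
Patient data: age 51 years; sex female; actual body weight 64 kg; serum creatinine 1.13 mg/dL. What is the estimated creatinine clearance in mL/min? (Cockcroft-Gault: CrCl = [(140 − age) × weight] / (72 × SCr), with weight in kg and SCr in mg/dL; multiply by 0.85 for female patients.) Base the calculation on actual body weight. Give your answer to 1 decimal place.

59.5 mL/min

CrCl = (140 − 51) × 64 / (72 × 1.13) × 0.85 = 5696.0 / 81.36 × 0.85 ≈ 59.5 mL/min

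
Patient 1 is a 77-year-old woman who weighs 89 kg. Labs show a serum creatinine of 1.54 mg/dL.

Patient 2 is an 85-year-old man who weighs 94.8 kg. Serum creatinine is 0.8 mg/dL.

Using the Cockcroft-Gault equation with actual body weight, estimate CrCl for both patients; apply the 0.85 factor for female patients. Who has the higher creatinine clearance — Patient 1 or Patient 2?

Patient 1: CrCl = (140 − 77) × 89 / (72 × 1.54) × 0.85 = 5607.0 / 110.88 × 0.85 ≈ 43.0 mL/min
Patient 2: CrCl = (140 − 85) × 94.8 / (72 × 0.8) = 5214.0 / 57.60 ≈ 90.5 mL/min
43.0 vs 90.5 mL/min → Patient 2 is higher.

Patient 2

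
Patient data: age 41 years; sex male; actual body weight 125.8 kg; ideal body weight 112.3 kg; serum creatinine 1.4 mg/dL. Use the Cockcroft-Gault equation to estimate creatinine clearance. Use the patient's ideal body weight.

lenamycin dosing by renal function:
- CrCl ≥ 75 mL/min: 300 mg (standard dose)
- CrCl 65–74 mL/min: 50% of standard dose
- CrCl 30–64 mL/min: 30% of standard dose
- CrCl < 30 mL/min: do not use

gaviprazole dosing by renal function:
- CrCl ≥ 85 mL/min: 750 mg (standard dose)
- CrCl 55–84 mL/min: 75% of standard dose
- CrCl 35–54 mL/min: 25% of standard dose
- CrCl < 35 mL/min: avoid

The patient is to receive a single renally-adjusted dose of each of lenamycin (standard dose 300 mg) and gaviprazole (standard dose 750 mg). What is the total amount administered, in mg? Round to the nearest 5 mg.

CrCl = (140 − 41) × 112.3 / (72 × 1.4) = 11117.7 / 100.80 ≈ 110.3 mL/min
CrCl ≈ 110 mL/min.
lenamycin: ≥ 75 mL/min → 100% of 300 mg = 300 mg.
gaviprazole: ≥ 85 mL/min → 100% of 750 mg = 750 mg.
Total = 300 + 750 = 1050 mg.

1050 mg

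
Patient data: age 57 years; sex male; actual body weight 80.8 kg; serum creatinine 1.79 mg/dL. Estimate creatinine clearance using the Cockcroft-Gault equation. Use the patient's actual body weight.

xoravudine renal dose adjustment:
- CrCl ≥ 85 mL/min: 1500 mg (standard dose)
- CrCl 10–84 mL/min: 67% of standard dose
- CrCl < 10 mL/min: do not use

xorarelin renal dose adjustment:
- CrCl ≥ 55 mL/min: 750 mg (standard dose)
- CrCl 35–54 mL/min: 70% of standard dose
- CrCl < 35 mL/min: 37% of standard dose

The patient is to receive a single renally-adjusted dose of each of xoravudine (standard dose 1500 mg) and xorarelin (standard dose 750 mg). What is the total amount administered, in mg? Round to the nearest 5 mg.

CrCl = (140 − 57) × 80.8 / (72 × 1.79) = 6706.4 / 128.88 ≈ 52.0 mL/min
CrCl ≈ 52 mL/min.
xoravudine: 10–84 mL/min → 67% of 1500 mg = 1005 mg.
xorarelin: 35–54 mL/min → 70% of 750 mg = 525 mg.
Total = 1005 + 525 = 1530 mg.

1530 mg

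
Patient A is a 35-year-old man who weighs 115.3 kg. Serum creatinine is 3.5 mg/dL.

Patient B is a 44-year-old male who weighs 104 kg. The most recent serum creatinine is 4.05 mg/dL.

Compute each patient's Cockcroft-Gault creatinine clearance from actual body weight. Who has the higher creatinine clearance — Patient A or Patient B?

Patient A

Patient A: CrCl = (140 − 35) × 115.3 / (72 × 3.5) = 12106.5 / 252.00 ≈ 48.0 mL/min
Patient B: CrCl = (140 − 44) × 104 / (72 × 4.05) = 9984.0 / 291.60 ≈ 34.2 mL/min
48.0 vs 34.2 mL/min → Patient A is higher.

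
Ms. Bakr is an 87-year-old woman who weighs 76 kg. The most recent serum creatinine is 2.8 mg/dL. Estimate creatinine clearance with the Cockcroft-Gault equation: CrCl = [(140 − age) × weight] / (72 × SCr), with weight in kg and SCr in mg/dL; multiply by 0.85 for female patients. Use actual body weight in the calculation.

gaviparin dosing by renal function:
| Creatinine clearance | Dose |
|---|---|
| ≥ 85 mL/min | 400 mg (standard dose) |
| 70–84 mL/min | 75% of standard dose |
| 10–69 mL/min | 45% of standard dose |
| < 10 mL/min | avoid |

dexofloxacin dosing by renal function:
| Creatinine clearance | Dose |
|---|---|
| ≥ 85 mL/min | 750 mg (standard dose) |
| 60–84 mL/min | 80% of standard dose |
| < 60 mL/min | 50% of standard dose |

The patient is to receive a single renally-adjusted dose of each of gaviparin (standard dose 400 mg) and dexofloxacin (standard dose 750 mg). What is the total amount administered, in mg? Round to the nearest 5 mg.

CrCl = (140 − 87) × 76 / (72 × 2.8) × 0.85 = 4028.0 / 201.60 × 0.85 ≈ 17.0 mL/min
CrCl ≈ 17 mL/min.
gaviparin: 10–69 mL/min → 45% of 400 mg = 180 mg.
dexofloxacin: < 60 mL/min → 50% of 750 mg = 375 mg.
Total = 180 + 375 = 555 mg.

555 mg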